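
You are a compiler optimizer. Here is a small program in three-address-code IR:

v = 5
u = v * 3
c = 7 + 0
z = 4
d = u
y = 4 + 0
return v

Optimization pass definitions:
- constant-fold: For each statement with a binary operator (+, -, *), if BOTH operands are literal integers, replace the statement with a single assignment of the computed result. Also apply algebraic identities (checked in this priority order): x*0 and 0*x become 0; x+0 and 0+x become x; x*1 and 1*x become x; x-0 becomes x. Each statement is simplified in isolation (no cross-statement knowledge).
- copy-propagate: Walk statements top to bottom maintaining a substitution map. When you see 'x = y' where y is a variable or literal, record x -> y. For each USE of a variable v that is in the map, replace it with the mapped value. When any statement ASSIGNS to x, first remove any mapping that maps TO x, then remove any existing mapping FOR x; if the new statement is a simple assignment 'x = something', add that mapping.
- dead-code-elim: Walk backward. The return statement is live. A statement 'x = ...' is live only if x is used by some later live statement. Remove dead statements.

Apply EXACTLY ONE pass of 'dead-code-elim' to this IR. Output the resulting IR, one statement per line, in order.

Applying dead-code-elim statement-by-statement:
  [7] return v  -> KEEP (return); live=['v']
  [6] y = 4 + 0  -> DEAD (y not live)
  [5] d = u  -> DEAD (d not live)
  [4] z = 4  -> DEAD (z not live)
  [3] c = 7 + 0  -> DEAD (c not live)
  [2] u = v * 3  -> DEAD (u not live)
  [1] v = 5  -> KEEP; live=[]
Result (2 stmts):
  v = 5
  return v

Answer: v = 5
return v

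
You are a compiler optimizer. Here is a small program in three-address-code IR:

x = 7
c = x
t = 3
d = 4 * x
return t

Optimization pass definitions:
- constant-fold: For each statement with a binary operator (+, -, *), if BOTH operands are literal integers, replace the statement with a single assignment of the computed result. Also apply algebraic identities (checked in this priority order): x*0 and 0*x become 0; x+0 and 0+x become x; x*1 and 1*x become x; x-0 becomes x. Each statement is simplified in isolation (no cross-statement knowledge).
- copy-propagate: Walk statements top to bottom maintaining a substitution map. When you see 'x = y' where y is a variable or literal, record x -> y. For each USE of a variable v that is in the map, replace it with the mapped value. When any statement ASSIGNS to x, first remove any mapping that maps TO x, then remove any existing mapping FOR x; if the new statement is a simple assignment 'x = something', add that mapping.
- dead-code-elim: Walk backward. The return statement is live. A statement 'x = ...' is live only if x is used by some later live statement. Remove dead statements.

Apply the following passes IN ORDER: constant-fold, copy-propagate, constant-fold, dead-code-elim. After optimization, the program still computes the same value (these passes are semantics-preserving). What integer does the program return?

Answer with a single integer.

Initial IR:
  x = 7
  c = x
  t = 3
  d = 4 * x
  return t
After constant-fold (5 stmts):
  x = 7
  c = x
  t = 3
  d = 4 * x
  return t
After copy-propagate (5 stmts):
  x = 7
  c = 7
  t = 3
  d = 4 * 7
  return 3
After constant-fold (5 stmts):
  x = 7
  c = 7
  t = 3
  d = 28
  return 3
After dead-code-elim (1 stmts):
  return 3
Evaluate:
  x = 7  =>  x = 7
  c = x  =>  c = 7
  t = 3  =>  t = 3
  d = 4 * x  =>  d = 28
  return t = 3

Answer: 3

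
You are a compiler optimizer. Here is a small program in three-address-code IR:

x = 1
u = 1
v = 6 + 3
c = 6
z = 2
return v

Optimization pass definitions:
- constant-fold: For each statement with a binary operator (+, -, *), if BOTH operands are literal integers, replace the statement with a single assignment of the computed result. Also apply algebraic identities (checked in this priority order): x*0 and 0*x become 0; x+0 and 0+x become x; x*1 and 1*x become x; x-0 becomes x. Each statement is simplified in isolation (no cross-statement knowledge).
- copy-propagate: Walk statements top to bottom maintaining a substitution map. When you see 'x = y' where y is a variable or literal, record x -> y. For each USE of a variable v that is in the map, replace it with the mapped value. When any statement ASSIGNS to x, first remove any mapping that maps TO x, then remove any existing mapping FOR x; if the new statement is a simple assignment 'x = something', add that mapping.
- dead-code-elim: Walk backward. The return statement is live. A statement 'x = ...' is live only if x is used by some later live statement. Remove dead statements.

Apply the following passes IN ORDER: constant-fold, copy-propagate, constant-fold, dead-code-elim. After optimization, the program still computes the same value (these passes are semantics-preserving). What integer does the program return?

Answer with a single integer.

Initial IR:
  x = 1
  u = 1
  v = 6 + 3
  c = 6
  z = 2
  return v
After constant-fold (6 stmts):
  x = 1
  u = 1
  v = 9
  c = 6
  z = 2
  return v
After copy-propagate (6 stmts):
  x = 1
  u = 1
  v = 9
  c = 6
  z = 2
  return 9
After constant-fold (6 stmts):
  x = 1
  u = 1
  v = 9
  c = 6
  z = 2
  return 9
After dead-code-elim (1 stmts):
  return 9
Evaluate:
  x = 1  =>  x = 1
  u = 1  =>  u = 1
  v = 6 + 3  =>  v = 9
  c = 6  =>  c = 6
  z = 2  =>  z = 2
  return v = 9

Answer: 9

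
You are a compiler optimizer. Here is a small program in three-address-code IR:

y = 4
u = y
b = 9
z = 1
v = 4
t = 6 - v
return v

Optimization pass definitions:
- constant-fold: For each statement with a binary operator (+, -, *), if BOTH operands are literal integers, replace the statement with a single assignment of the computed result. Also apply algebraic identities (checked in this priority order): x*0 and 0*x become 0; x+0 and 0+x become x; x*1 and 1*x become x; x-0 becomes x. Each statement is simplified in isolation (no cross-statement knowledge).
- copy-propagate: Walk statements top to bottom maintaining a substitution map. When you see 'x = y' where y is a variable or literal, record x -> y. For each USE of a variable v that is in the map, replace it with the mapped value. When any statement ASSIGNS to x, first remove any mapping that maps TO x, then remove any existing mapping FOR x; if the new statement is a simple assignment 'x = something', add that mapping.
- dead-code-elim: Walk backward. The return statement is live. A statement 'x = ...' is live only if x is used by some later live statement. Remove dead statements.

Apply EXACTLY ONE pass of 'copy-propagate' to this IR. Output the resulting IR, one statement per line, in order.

Applying copy-propagate statement-by-statement:
  [1] y = 4  (unchanged)
  [2] u = y  -> u = 4
  [3] b = 9  (unchanged)
  [4] z = 1  (unchanged)
  [5] v = 4  (unchanged)
  [6] t = 6 - v  -> t = 6 - 4
  [7] return v  -> return 4
Result (7 stmts):
  y = 4
  u = 4
  b = 9
  z = 1
  v = 4
  t = 6 - 4
  return 4

Answer: y = 4
u = 4
b = 9
z = 1
v = 4
t = 6 - 4
return 4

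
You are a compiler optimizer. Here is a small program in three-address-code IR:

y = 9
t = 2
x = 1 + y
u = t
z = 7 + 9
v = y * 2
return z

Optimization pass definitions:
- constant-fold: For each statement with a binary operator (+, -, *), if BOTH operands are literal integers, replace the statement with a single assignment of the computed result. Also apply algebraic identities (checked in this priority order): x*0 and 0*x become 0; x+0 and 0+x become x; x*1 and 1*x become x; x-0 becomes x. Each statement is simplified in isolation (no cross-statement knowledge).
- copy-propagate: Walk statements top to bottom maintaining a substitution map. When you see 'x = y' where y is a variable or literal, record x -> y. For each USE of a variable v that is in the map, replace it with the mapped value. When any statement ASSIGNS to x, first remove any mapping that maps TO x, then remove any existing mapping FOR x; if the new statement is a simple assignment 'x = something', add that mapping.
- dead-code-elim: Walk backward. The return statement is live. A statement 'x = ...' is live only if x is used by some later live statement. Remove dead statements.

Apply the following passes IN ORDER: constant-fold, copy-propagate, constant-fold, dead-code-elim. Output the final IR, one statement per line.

Answer: return 16

Derivation:
Initial IR:
  y = 9
  t = 2
  x = 1 + y
  u = t
  z = 7 + 9
  v = y * 2
  return z
After constant-fold (7 stmts):
  y = 9
  t = 2
  x = 1 + y
  u = t
  z = 16
  v = y * 2
  return z
After copy-propagate (7 stmts):
  y = 9
  t = 2
  x = 1 + 9
  u = 2
  z = 16
  v = 9 * 2
  return 16
After constant-fold (7 stmts):
  y = 9
  t = 2
  x = 10
  u = 2
  z = 16
  v = 18
  return 16
After dead-code-elim (1 stmts):
  return 16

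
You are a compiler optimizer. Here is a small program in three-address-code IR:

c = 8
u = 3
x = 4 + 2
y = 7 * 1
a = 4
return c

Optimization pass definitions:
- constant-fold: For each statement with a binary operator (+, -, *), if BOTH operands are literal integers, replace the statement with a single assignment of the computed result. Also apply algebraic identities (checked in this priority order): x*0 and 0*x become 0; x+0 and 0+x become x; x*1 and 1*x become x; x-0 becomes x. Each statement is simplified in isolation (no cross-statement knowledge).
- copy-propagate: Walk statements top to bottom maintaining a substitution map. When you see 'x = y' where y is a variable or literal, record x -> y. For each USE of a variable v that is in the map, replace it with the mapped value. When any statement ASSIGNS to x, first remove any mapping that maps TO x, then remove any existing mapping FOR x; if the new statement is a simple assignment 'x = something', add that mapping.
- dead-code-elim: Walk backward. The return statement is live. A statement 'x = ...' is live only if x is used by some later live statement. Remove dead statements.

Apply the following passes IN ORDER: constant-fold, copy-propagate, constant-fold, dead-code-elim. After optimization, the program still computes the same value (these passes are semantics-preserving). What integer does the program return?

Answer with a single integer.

Answer: 8

Derivation:
Initial IR:
  c = 8
  u = 3
  x = 4 + 2
  y = 7 * 1
  a = 4
  return c
After constant-fold (6 stmts):
  c = 8
  u = 3
  x = 6
  y = 7
  a = 4
  return c
After copy-propagate (6 stmts):
  c = 8
  u = 3
  x = 6
  y = 7
  a = 4
  return 8
After constant-fold (6 stmts):
  c = 8
  u = 3
  x = 6
  y = 7
  a = 4
  return 8
After dead-code-elim (1 stmts):
  return 8
Evaluate:
  c = 8  =>  c = 8
  u = 3  =>  u = 3
  x = 4 + 2  =>  x = 6
  y = 7 * 1  =>  y = 7
  a = 4  =>  a = 4
  return c = 8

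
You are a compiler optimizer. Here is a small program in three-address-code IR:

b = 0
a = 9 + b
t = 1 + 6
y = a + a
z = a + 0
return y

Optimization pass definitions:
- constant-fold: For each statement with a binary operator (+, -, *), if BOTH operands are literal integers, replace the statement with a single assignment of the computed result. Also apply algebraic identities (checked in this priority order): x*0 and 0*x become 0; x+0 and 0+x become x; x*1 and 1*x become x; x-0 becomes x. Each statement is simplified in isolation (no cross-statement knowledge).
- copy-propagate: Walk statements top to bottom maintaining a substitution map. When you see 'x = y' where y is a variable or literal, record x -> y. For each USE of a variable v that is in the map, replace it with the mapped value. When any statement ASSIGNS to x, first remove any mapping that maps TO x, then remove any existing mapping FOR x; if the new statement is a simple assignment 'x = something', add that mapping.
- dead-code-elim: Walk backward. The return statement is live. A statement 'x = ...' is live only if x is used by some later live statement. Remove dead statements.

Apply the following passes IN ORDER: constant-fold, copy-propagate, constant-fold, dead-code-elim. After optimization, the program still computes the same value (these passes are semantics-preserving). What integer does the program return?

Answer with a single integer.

Answer: 18

Derivation:
Initial IR:
  b = 0
  a = 9 + b
  t = 1 + 6
  y = a + a
  z = a + 0
  return y
After constant-fold (6 stmts):
  b = 0
  a = 9 + b
  t = 7
  y = a + a
  z = a
  return y
After copy-propagate (6 stmts):
  b = 0
  a = 9 + 0
  t = 7
  y = a + a
  z = a
  return y
After constant-fold (6 stmts):
  b = 0
  a = 9
  t = 7
  y = a + a
  z = a
  return y
After dead-code-elim (3 stmts):
  a = 9
  y = a + a
  return y
Evaluate:
  b = 0  =>  b = 0
  a = 9 + b  =>  a = 9
  t = 1 + 6  =>  t = 7
  y = a + a  =>  y = 18
  z = a + 0  =>  z = 9
  return y = 18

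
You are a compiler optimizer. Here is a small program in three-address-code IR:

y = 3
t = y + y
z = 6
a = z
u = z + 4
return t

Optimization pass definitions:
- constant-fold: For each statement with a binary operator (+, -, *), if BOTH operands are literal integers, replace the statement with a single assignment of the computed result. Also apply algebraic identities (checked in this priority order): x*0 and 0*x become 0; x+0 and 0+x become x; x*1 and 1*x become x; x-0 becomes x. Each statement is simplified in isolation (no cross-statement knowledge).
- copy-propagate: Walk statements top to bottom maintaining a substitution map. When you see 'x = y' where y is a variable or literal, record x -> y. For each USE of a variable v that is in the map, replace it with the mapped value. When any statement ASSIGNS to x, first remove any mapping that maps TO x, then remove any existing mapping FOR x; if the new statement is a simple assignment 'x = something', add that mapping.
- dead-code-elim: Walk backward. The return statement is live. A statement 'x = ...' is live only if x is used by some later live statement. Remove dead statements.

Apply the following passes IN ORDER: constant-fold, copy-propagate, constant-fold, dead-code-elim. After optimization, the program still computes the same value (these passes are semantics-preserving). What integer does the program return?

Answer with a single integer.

Initial IR:
  y = 3
  t = y + y
  z = 6
  a = z
  u = z + 4
  return t
After constant-fold (6 stmts):
  y = 3
  t = y + y
  z = 6
  a = z
  u = z + 4
  return t
After copy-propagate (6 stmts):
  y = 3
  t = 3 + 3
  z = 6
  a = 6
  u = 6 + 4
  return t
After constant-fold (6 stmts):
  y = 3
  t = 6
  z = 6
  a = 6
  u = 10
  return t
After dead-code-elim (2 stmts):
  t = 6
  return t
Evaluate:
  y = 3  =>  y = 3
  t = y + y  =>  t = 6
  z = 6  =>  z = 6
  a = z  =>  a = 6
  u = z + 4  =>  u = 10
  return t = 6

Answer: 6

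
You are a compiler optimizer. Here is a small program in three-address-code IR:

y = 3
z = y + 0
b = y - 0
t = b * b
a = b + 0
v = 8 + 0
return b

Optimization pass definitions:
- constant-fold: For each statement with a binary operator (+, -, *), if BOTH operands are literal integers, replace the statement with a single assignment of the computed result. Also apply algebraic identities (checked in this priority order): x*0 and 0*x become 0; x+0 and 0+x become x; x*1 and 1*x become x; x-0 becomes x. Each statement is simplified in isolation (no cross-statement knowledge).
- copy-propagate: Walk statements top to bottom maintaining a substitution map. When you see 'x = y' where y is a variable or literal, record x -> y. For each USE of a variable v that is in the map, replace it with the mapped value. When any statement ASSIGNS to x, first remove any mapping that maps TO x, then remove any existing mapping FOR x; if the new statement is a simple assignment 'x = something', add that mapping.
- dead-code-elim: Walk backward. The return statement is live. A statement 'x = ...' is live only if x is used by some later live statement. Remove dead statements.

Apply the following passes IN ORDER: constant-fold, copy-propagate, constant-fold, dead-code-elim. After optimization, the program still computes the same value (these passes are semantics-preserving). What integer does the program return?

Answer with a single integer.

Initial IR:
  y = 3
  z = y + 0
  b = y - 0
  t = b * b
  a = b + 0
  v = 8 + 0
  return b
After constant-fold (7 stmts):
  y = 3
  z = y
  b = y
  t = b * b
  a = b
  v = 8
  return b
After copy-propagate (7 stmts):
  y = 3
  z = 3
  b = 3
  t = 3 * 3
  a = 3
  v = 8
  return 3
After constant-fold (7 stmts):
  y = 3
  z = 3
  b = 3
  t = 9
  a = 3
  v = 8
  return 3
After dead-code-elim (1 stmts):
  return 3
Evaluate:
  y = 3  =>  y = 3
  z = y + 0  =>  z = 3
  b = y - 0  =>  b = 3
  t = b * b  =>  t = 9
  a = b + 0  =>  a = 3
  v = 8 + 0  =>  v = 8
  return b = 3

Answer: 3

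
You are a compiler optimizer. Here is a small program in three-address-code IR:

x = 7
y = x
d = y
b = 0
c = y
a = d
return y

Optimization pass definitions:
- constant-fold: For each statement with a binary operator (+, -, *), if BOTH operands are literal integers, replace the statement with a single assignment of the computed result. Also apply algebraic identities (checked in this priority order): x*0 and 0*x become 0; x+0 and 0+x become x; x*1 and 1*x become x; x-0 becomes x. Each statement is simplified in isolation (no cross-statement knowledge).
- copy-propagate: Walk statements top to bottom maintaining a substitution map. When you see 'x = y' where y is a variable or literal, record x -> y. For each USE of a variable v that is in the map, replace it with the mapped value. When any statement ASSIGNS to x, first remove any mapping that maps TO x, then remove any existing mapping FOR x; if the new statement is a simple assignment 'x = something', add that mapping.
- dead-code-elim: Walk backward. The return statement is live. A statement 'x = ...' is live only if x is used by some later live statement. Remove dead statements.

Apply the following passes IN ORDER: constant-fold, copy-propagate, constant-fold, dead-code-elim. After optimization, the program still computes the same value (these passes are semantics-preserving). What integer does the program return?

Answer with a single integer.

Initial IR:
  x = 7
  y = x
  d = y
  b = 0
  c = y
  a = d
  return y
After constant-fold (7 stmts):
  x = 7
  y = x
  d = y
  b = 0
  c = y
  a = d
  return y
After copy-propagate (7 stmts):
  x = 7
  y = 7
  d = 7
  b = 0
  c = 7
  a = 7
  return 7
After constant-fold (7 stmts):
  x = 7
  y = 7
  d = 7
  b = 0
  c = 7
  a = 7
  return 7
After dead-code-elim (1 stmts):
  return 7
Evaluate:
  x = 7  =>  x = 7
  y = x  =>  y = 7
  d = y  =>  d = 7
  b = 0  =>  b = 0
  c = y  =>  c = 7
  a = d  =>  a = 7
  return y = 7

Answer: 7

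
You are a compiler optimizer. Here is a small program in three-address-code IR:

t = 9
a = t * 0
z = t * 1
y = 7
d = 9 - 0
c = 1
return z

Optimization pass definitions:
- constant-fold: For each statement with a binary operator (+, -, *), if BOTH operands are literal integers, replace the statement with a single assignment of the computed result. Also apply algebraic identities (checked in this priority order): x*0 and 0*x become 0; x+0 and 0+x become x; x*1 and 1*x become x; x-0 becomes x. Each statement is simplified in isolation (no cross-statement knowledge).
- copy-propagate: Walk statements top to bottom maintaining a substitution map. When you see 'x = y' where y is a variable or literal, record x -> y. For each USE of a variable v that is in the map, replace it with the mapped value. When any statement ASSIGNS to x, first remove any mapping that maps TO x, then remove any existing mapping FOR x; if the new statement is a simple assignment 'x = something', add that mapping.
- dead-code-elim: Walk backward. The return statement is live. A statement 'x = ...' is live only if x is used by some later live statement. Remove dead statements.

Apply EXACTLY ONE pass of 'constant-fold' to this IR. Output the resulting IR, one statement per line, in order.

Answer: t = 9
a = 0
z = t
y = 7
d = 9
c = 1
return z

Derivation:
Applying constant-fold statement-by-statement:
  [1] t = 9  (unchanged)
  [2] a = t * 0  -> a = 0
  [3] z = t * 1  -> z = t
  [4] y = 7  (unchanged)
  [5] d = 9 - 0  -> d = 9
  [6] c = 1  (unchanged)
  [7] return z  (unchanged)
Result (7 stmts):
  t = 9
  a = 0
  z = t
  y = 7
  d = 9
  c = 1
  return z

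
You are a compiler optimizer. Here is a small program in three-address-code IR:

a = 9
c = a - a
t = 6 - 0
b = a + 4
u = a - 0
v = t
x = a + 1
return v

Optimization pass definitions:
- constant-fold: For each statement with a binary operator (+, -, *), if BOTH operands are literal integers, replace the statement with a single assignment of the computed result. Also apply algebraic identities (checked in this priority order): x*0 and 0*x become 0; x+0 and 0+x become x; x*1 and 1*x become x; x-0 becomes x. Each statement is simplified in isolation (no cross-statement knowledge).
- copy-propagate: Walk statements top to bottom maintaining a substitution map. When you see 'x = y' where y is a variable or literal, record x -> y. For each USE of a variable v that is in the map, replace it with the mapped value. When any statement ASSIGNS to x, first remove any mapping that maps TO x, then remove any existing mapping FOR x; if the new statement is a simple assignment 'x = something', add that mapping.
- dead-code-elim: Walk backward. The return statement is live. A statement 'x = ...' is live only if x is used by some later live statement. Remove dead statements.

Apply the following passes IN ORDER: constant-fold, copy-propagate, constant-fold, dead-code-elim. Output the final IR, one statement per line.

Initial IR:
  a = 9
  c = a - a
  t = 6 - 0
  b = a + 4
  u = a - 0
  v = t
  x = a + 1
  return v
After constant-fold (8 stmts):
  a = 9
  c = a - a
  t = 6
  b = a + 4
  u = a
  v = t
  x = a + 1
  return v
After copy-propagate (8 stmts):
  a = 9
  c = 9 - 9
  t = 6
  b = 9 + 4
  u = 9
  v = 6
  x = 9 + 1
  return 6
After constant-fold (8 stmts):
  a = 9
  c = 0
  t = 6
  b = 13
  u = 9
  v = 6
  x = 10
  return 6
After dead-code-elim (1 stmts):
  return 6

Answer: return 6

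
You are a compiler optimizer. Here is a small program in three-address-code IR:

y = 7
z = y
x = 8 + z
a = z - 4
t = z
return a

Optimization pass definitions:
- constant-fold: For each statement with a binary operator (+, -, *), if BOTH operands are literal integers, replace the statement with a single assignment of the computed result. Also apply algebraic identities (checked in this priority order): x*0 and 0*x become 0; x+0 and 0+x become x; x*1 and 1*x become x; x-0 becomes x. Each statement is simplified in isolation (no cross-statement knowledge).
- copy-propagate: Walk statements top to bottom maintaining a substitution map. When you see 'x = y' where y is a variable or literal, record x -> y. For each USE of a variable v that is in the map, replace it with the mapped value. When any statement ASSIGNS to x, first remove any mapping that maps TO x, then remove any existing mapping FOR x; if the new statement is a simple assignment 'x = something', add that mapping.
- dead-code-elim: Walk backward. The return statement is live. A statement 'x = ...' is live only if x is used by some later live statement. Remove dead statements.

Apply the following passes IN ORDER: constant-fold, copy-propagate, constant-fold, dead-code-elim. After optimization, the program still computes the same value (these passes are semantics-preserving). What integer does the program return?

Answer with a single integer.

Initial IR:
  y = 7
  z = y
  x = 8 + z
  a = z - 4
  t = z
  return a
After constant-fold (6 stmts):
  y = 7
  z = y
  x = 8 + z
  a = z - 4
  t = z
  return a
After copy-propagate (6 stmts):
  y = 7
  z = 7
  x = 8 + 7
  a = 7 - 4
  t = 7
  return a
After constant-fold (6 stmts):
  y = 7
  z = 7
  x = 15
  a = 3
  t = 7
  return a
After dead-code-elim (2 stmts):
  a = 3
  return a
Evaluate:
  y = 7  =>  y = 7
  z = y  =>  z = 7
  x = 8 + z  =>  x = 15
  a = z - 4  =>  a = 3
  t = z  =>  t = 7
  return a = 3

Answer: 3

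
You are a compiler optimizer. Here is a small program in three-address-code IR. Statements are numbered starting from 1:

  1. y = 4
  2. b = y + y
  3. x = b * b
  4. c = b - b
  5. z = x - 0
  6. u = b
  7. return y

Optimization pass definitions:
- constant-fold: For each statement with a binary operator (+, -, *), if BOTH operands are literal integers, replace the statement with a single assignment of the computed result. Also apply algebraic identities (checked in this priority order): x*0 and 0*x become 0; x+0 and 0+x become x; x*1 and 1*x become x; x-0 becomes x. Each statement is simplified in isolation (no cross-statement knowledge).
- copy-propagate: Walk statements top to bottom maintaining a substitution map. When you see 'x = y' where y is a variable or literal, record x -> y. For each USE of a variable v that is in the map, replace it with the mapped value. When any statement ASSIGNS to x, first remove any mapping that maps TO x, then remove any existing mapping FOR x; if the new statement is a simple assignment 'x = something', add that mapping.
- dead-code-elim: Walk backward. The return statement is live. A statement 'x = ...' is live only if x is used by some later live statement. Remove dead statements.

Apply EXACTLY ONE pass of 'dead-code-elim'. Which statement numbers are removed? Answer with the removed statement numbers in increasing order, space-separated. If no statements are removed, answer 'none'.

Backward liveness scan:
Stmt 1 'y = 4': KEEP (y is live); live-in = []
Stmt 2 'b = y + y': DEAD (b not in live set ['y'])
Stmt 3 'x = b * b': DEAD (x not in live set ['y'])
Stmt 4 'c = b - b': DEAD (c not in live set ['y'])
Stmt 5 'z = x - 0': DEAD (z not in live set ['y'])
Stmt 6 'u = b': DEAD (u not in live set ['y'])
Stmt 7 'return y': KEEP (return); live-in = ['y']
Removed statement numbers: [2, 3, 4, 5, 6]
Surviving IR:
  y = 4
  return y

Answer: 2 3 4 5 6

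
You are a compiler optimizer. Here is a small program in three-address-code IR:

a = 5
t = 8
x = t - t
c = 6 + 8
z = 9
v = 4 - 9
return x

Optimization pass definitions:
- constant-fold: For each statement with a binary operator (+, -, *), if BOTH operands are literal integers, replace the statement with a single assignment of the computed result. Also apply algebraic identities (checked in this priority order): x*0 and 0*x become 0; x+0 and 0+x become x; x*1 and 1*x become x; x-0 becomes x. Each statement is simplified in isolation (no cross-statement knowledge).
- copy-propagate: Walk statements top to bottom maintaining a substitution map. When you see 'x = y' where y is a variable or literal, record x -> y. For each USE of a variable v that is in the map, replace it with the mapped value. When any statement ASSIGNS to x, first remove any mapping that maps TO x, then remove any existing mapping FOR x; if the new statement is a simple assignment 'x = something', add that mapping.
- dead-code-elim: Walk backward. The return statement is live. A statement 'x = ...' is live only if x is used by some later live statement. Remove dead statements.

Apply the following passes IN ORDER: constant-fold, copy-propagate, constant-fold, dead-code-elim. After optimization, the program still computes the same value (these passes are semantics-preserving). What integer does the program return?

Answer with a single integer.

Answer: 0

Derivation:
Initial IR:
  a = 5
  t = 8
  x = t - t
  c = 6 + 8
  z = 9
  v = 4 - 9
  return x
After constant-fold (7 stmts):
  a = 5
  t = 8
  x = t - t
  c = 14
  z = 9
  v = -5
  return x
After copy-propagate (7 stmts):
  a = 5
  t = 8
  x = 8 - 8
  c = 14
  z = 9
  v = -5
  return x
After constant-fold (7 stmts):
  a = 5
  t = 8
  x = 0
  c = 14
  z = 9
  v = -5
  return x
After dead-code-elim (2 stmts):
  x = 0
  return x
Evaluate:
  a = 5  =>  a = 5
  t = 8  =>  t = 8
  x = t - t  =>  x = 0
  c = 6 + 8  =>  c = 14
  z = 9  =>  z = 9
  v = 4 - 9  =>  v = -5
  return x = 0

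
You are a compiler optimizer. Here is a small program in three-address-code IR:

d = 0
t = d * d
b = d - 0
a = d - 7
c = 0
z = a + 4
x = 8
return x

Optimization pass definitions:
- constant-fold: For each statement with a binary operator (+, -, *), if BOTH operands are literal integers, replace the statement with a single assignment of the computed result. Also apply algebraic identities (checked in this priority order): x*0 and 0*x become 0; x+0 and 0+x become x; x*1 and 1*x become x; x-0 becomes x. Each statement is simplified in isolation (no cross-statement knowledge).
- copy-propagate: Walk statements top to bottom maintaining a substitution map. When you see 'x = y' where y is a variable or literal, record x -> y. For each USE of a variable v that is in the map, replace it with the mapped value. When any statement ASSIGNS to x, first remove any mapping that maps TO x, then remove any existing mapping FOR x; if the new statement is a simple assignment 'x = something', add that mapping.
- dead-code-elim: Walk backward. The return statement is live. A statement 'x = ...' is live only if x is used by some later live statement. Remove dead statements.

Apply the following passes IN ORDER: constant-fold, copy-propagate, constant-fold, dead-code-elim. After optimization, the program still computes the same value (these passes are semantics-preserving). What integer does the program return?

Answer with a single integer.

Answer: 8

Derivation:
Initial IR:
  d = 0
  t = d * d
  b = d - 0
  a = d - 7
  c = 0
  z = a + 4
  x = 8
  return x
After constant-fold (8 stmts):
  d = 0
  t = d * d
  b = d
  a = d - 7
  c = 0
  z = a + 4
  x = 8
  return x
After copy-propagate (8 stmts):
  d = 0
  t = 0 * 0
  b = 0
  a = 0 - 7
  c = 0
  z = a + 4
  x = 8
  return 8
After constant-fold (8 stmts):
  d = 0
  t = 0
  b = 0
  a = -7
  c = 0
  z = a + 4
  x = 8
  return 8
After dead-code-elim (1 stmts):
  return 8
Evaluate:
  d = 0  =>  d = 0
  t = d * d  =>  t = 0
  b = d - 0  =>  b = 0
  a = d - 7  =>  a = -7
  c = 0  =>  c = 0
  z = a + 4  =>  z = -3
  x = 8  =>  x = 8
  return x = 8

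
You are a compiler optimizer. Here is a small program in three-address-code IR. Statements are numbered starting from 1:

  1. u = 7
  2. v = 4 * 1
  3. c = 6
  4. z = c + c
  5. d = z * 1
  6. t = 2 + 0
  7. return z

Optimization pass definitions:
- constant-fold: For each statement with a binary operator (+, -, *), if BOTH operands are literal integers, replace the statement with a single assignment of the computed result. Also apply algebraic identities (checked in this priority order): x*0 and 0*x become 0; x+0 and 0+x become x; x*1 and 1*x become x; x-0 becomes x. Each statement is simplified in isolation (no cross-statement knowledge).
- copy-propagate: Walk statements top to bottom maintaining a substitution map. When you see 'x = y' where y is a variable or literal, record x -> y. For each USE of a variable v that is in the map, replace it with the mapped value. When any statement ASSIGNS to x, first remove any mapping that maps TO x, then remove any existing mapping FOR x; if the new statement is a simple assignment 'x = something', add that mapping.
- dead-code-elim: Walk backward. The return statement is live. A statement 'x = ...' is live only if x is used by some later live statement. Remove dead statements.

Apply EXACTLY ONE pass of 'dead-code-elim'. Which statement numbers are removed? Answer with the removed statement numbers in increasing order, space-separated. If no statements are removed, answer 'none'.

Backward liveness scan:
Stmt 1 'u = 7': DEAD (u not in live set [])
Stmt 2 'v = 4 * 1': DEAD (v not in live set [])
Stmt 3 'c = 6': KEEP (c is live); live-in = []
Stmt 4 'z = c + c': KEEP (z is live); live-in = ['c']
Stmt 5 'd = z * 1': DEAD (d not in live set ['z'])
Stmt 6 't = 2 + 0': DEAD (t not in live set ['z'])
Stmt 7 'return z': KEEP (return); live-in = ['z']
Removed statement numbers: [1, 2, 5, 6]
Surviving IR:
  c = 6
  z = c + c
  return z

Answer: 1 2 5 6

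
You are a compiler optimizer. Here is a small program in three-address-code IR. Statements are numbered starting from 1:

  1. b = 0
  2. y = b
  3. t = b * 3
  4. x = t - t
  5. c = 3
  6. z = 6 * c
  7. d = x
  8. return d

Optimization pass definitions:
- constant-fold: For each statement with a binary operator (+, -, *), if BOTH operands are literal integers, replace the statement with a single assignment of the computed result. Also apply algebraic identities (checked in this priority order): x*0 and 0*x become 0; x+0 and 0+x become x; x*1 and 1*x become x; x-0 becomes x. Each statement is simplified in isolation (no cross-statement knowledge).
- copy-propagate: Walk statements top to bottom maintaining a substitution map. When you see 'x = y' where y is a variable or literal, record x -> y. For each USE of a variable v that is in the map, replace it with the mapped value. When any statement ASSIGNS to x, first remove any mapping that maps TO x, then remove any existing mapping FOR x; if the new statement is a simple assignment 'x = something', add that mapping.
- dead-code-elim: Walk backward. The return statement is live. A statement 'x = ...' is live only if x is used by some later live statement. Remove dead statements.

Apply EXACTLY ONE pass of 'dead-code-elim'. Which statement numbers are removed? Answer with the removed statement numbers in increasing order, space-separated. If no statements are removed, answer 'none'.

Backward liveness scan:
Stmt 1 'b = 0': KEEP (b is live); live-in = []
Stmt 2 'y = b': DEAD (y not in live set ['b'])
Stmt 3 't = b * 3': KEEP (t is live); live-in = ['b']
Stmt 4 'x = t - t': KEEP (x is live); live-in = ['t']
Stmt 5 'c = 3': DEAD (c not in live set ['x'])
Stmt 6 'z = 6 * c': DEAD (z not in live set ['x'])
Stmt 7 'd = x': KEEP (d is live); live-in = ['x']
Stmt 8 'return d': KEEP (return); live-in = ['d']
Removed statement numbers: [2, 5, 6]
Surviving IR:
  b = 0
  t = b * 3
  x = t - t
  d = x
  return d

Answer: 2 5 6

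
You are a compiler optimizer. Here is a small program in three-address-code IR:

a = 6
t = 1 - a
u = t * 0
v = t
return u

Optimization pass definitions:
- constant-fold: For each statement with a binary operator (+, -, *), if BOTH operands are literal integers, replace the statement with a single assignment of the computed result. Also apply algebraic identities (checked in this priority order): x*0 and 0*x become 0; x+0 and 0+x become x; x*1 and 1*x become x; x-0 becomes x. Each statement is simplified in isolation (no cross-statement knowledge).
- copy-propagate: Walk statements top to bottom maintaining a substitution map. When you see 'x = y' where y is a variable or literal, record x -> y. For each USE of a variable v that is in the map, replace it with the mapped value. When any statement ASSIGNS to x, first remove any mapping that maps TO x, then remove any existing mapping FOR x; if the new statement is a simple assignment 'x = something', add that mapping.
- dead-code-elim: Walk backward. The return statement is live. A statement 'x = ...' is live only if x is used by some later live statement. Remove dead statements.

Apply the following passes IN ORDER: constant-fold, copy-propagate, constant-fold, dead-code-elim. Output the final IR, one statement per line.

Answer: return 0

Derivation:
Initial IR:
  a = 6
  t = 1 - a
  u = t * 0
  v = t
  return u
After constant-fold (5 stmts):
  a = 6
  t = 1 - a
  u = 0
  v = t
  return u
After copy-propagate (5 stmts):
  a = 6
  t = 1 - 6
  u = 0
  v = t
  return 0
After constant-fold (5 stmts):
  a = 6
  t = -5
  u = 0
  v = t
  return 0
After dead-code-elim (1 stmts):
  return 0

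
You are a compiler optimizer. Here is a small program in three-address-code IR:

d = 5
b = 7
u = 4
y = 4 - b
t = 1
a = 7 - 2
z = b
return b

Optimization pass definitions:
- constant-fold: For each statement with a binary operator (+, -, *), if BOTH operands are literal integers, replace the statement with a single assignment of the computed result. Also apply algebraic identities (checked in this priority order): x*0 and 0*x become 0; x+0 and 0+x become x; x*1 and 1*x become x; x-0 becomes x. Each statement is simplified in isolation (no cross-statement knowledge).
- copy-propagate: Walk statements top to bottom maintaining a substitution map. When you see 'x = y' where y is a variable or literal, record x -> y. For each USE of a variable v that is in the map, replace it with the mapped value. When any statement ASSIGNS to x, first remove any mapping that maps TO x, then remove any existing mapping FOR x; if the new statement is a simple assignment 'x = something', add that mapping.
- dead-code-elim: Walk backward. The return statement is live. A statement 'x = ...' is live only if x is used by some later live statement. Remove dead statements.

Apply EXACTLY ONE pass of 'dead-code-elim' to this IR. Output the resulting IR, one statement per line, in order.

Answer: b = 7
return b

Derivation:
Applying dead-code-elim statement-by-statement:
  [8] return b  -> KEEP (return); live=['b']
  [7] z = b  -> DEAD (z not live)
  [6] a = 7 - 2  -> DEAD (a not live)
  [5] t = 1  -> DEAD (t not live)
  [4] y = 4 - b  -> DEAD (y not live)
  [3] u = 4  -> DEAD (u not live)
  [2] b = 7  -> KEEP; live=[]
  [1] d = 5  -> DEAD (d not live)
Result (2 stmts):
  b = 7
  return b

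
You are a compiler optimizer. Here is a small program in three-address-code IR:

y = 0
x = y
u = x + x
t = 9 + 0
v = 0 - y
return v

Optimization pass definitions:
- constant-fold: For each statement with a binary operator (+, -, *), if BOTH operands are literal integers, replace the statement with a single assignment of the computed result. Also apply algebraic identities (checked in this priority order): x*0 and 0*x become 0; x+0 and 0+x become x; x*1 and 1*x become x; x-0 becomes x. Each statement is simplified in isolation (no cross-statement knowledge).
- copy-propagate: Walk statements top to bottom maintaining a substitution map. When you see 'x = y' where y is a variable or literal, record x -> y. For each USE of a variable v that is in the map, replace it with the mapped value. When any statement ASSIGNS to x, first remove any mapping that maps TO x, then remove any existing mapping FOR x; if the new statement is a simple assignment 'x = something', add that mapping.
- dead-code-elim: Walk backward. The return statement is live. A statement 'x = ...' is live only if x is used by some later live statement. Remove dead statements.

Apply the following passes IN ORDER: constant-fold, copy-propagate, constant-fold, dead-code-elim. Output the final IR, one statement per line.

Initial IR:
  y = 0
  x = y
  u = x + x
  t = 9 + 0
  v = 0 - y
  return v
After constant-fold (6 stmts):
  y = 0
  x = y
  u = x + x
  t = 9
  v = 0 - y
  return v
After copy-propagate (6 stmts):
  y = 0
  x = 0
  u = 0 + 0
  t = 9
  v = 0 - 0
  return v
After constant-fold (6 stmts):
  y = 0
  x = 0
  u = 0
  t = 9
  v = 0
  return v
After dead-code-elim (2 stmts):
  v = 0
  return v

Answer: v = 0
return v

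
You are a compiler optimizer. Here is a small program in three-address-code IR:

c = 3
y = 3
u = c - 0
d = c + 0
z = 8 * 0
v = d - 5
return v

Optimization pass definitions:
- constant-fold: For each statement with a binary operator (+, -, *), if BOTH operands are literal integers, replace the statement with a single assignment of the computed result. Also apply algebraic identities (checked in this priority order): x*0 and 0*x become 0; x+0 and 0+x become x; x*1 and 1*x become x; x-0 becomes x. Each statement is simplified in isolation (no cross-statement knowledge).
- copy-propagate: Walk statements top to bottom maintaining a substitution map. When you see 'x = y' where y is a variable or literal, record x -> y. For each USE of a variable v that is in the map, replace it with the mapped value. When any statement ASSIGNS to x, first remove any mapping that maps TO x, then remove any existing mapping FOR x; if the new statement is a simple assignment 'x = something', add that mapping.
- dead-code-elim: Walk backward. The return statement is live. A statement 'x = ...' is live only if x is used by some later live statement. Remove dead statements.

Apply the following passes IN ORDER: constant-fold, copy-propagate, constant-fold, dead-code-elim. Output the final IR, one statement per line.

Answer: v = -2
return v

Derivation:
Initial IR:
  c = 3
  y = 3
  u = c - 0
  d = c + 0
  z = 8 * 0
  v = d - 5
  return v
After constant-fold (7 stmts):
  c = 3
  y = 3
  u = c
  d = c
  z = 0
  v = d - 5
  return v
After copy-propagate (7 stmts):
  c = 3
  y = 3
  u = 3
  d = 3
  z = 0
  v = 3 - 5
  return v
After constant-fold (7 stmts):
  c = 3
  y = 3
  u = 3
  d = 3
  z = 0
  v = -2
  return v
After dead-code-elim (2 stmts):
  v = -2
  return v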